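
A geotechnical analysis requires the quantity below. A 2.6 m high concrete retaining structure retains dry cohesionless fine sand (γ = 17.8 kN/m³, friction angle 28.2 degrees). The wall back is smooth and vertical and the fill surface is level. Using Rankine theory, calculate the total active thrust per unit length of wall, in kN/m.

K_a = tan²(45° − φ/2) = 0.3582.
P_a = ½ K_a γ H² = 0.5 × 0.3582 × 17.8 × 2.6² = 21.55 kN/m.

21.5 kN/m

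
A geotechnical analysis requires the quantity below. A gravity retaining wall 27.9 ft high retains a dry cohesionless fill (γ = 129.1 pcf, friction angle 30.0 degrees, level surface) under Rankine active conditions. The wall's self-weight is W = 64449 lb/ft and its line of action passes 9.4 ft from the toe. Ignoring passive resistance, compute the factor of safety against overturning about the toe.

K_a = tan²(45° − 30.0°/2) = 0.3333.
P_a = ½K_aγH² = 0.5×0.3333×129.1×27.9² = 16750 lb/ft, acting at H/3 = 9.300 ft above the base.
Overturning moment M_o = P_a × H/3 = 16750 × 9.300 = 155800.
Resisting moment M_r = W × 9.4 = 64449 × 9.4 = 605800.
FS_overturning = M_r/M_o = 605800/155800 = 3.889.

3.89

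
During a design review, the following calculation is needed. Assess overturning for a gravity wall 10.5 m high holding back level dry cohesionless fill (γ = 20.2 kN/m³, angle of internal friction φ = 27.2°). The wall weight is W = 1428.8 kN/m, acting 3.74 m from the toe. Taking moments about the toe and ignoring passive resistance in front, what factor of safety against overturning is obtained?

K_a = tan²(45° − 27.2°/2) = 0.3726.
P_a = ½K_aγH² = 0.5×0.3726×20.2×10.5² = 414.9 kN/m, acting at H/3 = 3.500 m above the base.
Overturning moment M_o = P_a × H/3 = 414.9 × 3.500 = 1452.
Resisting moment M_r = W × 3.74 = 1428.8 × 3.74 = 5344.
FS_overturning = M_r/M_o = 5344/1452 = 3.680.

3.68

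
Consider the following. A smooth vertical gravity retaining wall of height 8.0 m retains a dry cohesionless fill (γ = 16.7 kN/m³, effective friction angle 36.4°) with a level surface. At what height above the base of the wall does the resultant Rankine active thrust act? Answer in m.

2.67 m

K_a = 0.2552.
The pressure distribution is triangular, so the resultant acts at H/3 above the base = 8.0/3 = 2.667 m.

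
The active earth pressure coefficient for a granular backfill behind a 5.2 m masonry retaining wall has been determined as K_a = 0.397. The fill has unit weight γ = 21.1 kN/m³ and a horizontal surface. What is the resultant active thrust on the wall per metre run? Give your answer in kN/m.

113 kN/m

P = ½ K_a γ H² = 0.5 × 0.397 × 21.1 × 5.2² = 113.3 kN/m.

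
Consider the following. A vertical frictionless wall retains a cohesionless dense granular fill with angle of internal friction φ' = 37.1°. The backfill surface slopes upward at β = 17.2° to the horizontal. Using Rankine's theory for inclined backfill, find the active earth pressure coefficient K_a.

K_a = cos β · (cos β − √(cos²β − cos²φ)) / (cos β + √(cos²β − cos²φ)).
cos β = 0.9553, cos φ = 0.7976, √(cos²β − cos²φ) = 0.5258.
K_a = 0.9553 × (0.9553 − 0.5258)/(0.9553 + 0.5258) = 0.2770.

0.277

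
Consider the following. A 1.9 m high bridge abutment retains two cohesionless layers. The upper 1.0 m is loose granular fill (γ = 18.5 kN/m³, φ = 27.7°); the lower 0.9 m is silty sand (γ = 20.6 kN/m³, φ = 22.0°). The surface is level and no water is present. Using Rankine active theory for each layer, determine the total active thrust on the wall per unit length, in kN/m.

K_a1 = tan²(45°−27.7°/2) = 0.3653; K_a2 = tan²(45°−22.0°/2) = 0.4550.
Layer 1: σ at base = K_a1 γ₁ h₁ = 6.759 kPa; P₁ = ½×6.759×1.0 = 3.379.
Layer 2: σ_v at top = γ₁h₁ = 18.50; σ_h top = K_a2×18.50 = 8.417; σ_h base = K_a2×(18.50+20.6×0.9) = 16.85.
P₂ = ½(8.417+16.85)×0.9 = 11.37. Total P_a = 3.379+11.37 = 14.75 kN/m.

14.8 kN/m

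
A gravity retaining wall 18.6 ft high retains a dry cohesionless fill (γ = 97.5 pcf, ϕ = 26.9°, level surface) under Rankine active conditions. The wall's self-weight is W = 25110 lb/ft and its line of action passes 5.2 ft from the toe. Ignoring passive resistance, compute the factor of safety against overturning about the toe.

3.31

K_a = tan²(45° − 26.9°/2) = 0.3770.
P_a = ½K_aγH² = 0.5×0.3770×97.5×18.6² = 6358 lb/ft, acting at H/3 = 6.200 ft above the base.
Overturning moment M_o = P_a × H/3 = 6358 × 6.200 = 39420.
Resisting moment M_r = W × 5.2 = 25110 × 5.2 = 130600.
FS_overturning = M_r/M_o = 130600/39420 = 3.312.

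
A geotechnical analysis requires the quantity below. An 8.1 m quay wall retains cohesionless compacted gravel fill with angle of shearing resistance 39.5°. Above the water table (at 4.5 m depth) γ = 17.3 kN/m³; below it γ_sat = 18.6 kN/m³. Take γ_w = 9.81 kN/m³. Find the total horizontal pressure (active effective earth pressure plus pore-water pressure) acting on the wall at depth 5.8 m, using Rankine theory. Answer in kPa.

K_a = (1 − sin φ)/(1 + sin φ) = 0.2224.
γ' = 18.6 − 9.81 = 8.790 kN/m³.
Effective vertical stress at 5.8 m: σ'_v = 17.3×4.5 + 8.790×1.30 = 89.28 kPa.
σ'_h = K_a σ'_v = 0.2224 × 89.28 = 19.86 kPa; u = γ_w × 1.30 = 12.75 kPa.
Total σ_h = 19.86 + 12.75 = 32.61 kPa.

32.6 kPa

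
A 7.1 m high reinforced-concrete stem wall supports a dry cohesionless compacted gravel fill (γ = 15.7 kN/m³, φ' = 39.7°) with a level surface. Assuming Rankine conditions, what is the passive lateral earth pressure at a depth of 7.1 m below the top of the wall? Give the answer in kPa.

K_p = (1 + sin φ)/(1 − sin φ) = 4.537.
σ_h = K_p γ z = 4.537 × 15.7 × 7.1 = 505.7 kPa.

506 kPa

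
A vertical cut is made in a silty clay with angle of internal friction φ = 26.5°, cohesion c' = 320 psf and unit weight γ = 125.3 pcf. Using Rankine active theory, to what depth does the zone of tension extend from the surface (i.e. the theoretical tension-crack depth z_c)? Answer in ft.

8.25 ft

K_a = tan²(45° − 26.5°/2) = 0.3829; √K_a = 0.6188.
The active pressure is zero where K_a γ z = 2c√K_a, so z_c = 2c/(γ√K_a) = 2×320/(125.3×0.6188) = 8.254 ft.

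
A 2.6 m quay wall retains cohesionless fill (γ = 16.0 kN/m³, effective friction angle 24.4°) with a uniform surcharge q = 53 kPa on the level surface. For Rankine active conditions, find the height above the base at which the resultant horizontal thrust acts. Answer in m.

1.18 m

K_a = 0.4153.
Triangular part P₁ = ½K_aγH² = 22.46 at H/3 = 0.8667 m; rectangular part P₂ = K_a q H = 57.23 at H/2 = 1.300 m.
ȳ = (P₁·0.8667 + P₂·1.300)/(P₁+P₂) = 1.178 m.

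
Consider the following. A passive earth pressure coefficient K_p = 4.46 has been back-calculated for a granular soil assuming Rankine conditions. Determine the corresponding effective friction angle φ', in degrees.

K_p = (1+sin φ)/(1−sin φ) ⇒ sin φ = (K_p − 1)/(K_p + 1) = 0.6337.
φ = arcsin(0.6337) = 39.32°.

39.3°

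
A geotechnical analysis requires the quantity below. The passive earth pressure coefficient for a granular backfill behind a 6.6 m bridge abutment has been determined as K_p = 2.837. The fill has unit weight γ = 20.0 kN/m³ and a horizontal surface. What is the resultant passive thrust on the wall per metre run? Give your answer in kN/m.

1240 kN/m

P = ½ K_p γ H² = 0.5 × 2.837 × 20.0 × 6.6² = 1236 kN/m.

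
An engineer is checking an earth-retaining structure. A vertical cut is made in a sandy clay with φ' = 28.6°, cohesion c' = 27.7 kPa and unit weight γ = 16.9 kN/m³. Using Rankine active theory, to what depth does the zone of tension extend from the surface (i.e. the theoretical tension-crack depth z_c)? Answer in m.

5.52 m

K_a = tan²(45° − 28.6°/2) = 0.3525; √K_a = 0.5938.
The active pressure is zero where K_a γ z = 2c√K_a, so z_c = 2c/(γ√K_a) = 2×27.7/(16.9×0.5938) = 5.521 m.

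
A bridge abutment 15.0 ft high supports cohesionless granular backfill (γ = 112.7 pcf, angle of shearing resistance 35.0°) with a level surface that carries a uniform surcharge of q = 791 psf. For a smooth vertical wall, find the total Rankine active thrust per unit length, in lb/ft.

6650 lb/ft

K_a = tan²(45° − φ/2) = 0.2710.
Soil triangle: ½ K_a γ H² = 0.5×0.2710×112.7×15.0² = 3436 lb/ft.
Surcharge rectangle: K_a q H = 0.2710×791×15.0 = 3215 lb/ft.
Total = 3436 + 3215 = 6651 lb/ft.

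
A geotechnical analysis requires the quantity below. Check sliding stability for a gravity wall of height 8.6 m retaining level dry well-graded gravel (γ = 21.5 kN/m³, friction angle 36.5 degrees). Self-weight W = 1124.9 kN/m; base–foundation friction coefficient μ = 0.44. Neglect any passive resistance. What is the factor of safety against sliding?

2.45

K_a = tan²(45° − 36.5°/2) = 0.2541.
P_a = ½K_aγH² = 0.5×0.2541×21.5×8.6² = 202.0 kN/m, acting at H/3 = 2.867 m above the base.
FS_sliding = μW / P_a = 0.44×1124.9 / 202.0 = 2.450.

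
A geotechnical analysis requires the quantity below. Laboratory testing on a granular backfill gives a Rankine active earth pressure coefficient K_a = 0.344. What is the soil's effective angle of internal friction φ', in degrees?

29.2°

K_a = tan²(45° − φ/2) ⇒ 45° − φ/2 = arctan(√0.344) = 30.39°.
φ = 2(45° − 30.39°) = 29.22°.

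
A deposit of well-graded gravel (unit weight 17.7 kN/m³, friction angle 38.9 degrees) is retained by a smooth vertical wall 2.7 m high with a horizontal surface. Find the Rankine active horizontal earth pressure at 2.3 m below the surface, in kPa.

K_a = (1 − sin φ)/(1 + sin φ) = 0.2285.
σ_h = K_a γ z = 0.2285 × 17.7 × 2.3 = 9.303 kPa.

9.30 kPa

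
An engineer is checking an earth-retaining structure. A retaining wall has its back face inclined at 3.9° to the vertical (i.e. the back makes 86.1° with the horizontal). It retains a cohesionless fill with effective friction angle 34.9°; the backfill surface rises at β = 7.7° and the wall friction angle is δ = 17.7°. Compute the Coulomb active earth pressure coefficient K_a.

0.300

K_a = sin²(α+φ) / [sin²α · sin(α−δ) · (1 + √{sin(φ+δ)sin(φ−β) / (sin(α−δ)sin(α+β))})²].
With α = 86.1°, φ = 34.9°, δ = 17.7°, β = 7.7°: K_a = 0.3004.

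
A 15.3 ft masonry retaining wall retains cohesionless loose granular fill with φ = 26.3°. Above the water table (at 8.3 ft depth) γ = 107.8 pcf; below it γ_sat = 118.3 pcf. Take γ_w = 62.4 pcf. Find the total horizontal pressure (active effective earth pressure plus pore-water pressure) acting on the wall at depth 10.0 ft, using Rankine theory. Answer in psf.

488 psf

K_a = (1 − sin φ)/(1 + sin φ) = 0.3859.
γ' = 118.3 − 62.4 = 55.90 pcf.
Effective vertical stress at 10.0 ft: σ'_v = 107.8×8.3 + 55.90×1.70 = 989.8 psf.
σ'_h = K_a σ'_v = 0.3859 × 989.8 = 382.0 psf; u = γ_w × 1.70 = 106.1 psf.
Total σ_h = 382.0 + 106.1 = 488.1 psf.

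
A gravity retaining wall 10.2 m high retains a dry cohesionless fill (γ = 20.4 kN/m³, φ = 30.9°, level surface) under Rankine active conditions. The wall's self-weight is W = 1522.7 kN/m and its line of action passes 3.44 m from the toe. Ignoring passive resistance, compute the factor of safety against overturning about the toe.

K_a = tan²(45° − 30.9°/2) = 0.3214.
P_a = ½K_aγH² = 0.5×0.3214×20.4×10.2² = 341.1 kN/m, acting at H/3 = 3.400 m above the base.
Overturning moment M_o = P_a × H/3 = 341.1 × 3.400 = 1160.
Resisting moment M_r = W × 3.44 = 1522.7 × 3.44 = 5238.
FS_overturning = M_r/M_o = 5238/1160 = 4.517.

4.52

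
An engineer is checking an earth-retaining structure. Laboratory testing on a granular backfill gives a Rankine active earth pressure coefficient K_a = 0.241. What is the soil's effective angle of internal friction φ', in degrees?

37.7°

K_a = tan²(45° − φ/2) ⇒ 45° − φ/2 = arctan(√0.241) = 26.15°.
φ = 2(45° − 26.15°) = 37.71°.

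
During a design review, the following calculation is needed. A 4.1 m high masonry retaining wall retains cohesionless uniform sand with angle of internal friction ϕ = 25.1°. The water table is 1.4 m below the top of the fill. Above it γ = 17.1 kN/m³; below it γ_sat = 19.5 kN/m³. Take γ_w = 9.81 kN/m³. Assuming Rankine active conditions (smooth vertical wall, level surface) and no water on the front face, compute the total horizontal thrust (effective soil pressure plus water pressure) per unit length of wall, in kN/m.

K_a = tan²(45° − φ/2) = 0.4043.
γ' = 19.5 − 9.81 = 9.690 kN/m³. Depth below WT = 2.7 m.
σ'_h at WT = K_a γ d_w = 9.679 kPa; at base = 9.679 + K_a γ' × 2.7 = 20.26 kPa.
P₁ (0–1.4 m) = ½×9.679×1.4 = 6.775. P₂ (1.4–4.1 m) = ½(9.679+20.26)×2.7 = 40.41.
P_w = ½ γ_w h₂² = 0.5×9.81×2.7² = 35.76. Total = 6.775+40.41+35.76 = 82.95 kN/m.

82.9 kN/m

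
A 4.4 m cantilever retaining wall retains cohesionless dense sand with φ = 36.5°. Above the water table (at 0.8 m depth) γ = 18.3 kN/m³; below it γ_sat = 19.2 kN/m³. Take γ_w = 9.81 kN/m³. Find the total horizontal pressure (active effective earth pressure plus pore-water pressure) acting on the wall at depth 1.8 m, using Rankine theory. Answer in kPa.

K_a = (1 − sin φ)/(1 + sin φ) = 0.2541.
γ' = 19.2 − 9.81 = 9.390 kN/m³.
Effective vertical stress at 1.8 m: σ'_v = 18.3×0.8 + 9.390×1.00 = 24.03 kPa.
σ'_h = K_a σ'_v = 0.2541 × 24.03 = 6.105 kPa; u = γ_w × 1.00 = 9.810 kPa.
Total σ_h = 6.105 + 9.810 = 15.92 kPa.

15.9 kPa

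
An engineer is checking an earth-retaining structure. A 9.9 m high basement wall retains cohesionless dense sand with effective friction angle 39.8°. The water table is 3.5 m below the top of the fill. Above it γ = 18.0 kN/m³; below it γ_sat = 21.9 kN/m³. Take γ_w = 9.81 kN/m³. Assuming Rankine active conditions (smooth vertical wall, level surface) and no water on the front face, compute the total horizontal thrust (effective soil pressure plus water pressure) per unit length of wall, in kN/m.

368 kN/m

K_a = tan²(45° − φ/2) = 0.2194.
γ' = 21.9 − 9.81 = 12.09 kN/m³. Depth below WT = 6.4 m.
σ'_h at WT = K_a γ d_w = 13.82 kPa; at base = 13.82 + K_a γ' × 6.4 = 30.80 kPa.
P₁ (0–3.5 m) = ½×13.82×3.5 = 24.19. P₂ (3.5–9.9 m) = ½(13.82+30.80)×6.4 = 142.8.
P_w = ½ γ_w h₂² = 0.5×9.81×6.4² = 200.9. Total = 24.19+142.8+200.9 = 367.9 kN/m.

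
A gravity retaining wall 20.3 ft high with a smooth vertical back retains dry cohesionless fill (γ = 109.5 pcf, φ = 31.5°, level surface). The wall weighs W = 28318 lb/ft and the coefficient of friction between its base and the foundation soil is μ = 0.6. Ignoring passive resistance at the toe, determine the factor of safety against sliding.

K_a = tan²(45° − 31.5°/2) = 0.3136.
P_a = ½K_aγH² = 0.5×0.3136×109.5×20.3² = 7076 lb/ft, acting at H/3 = 6.767 ft above the base.
FS_sliding = μW / P_a = 0.6×28318 / 7076 = 2.401.

2.40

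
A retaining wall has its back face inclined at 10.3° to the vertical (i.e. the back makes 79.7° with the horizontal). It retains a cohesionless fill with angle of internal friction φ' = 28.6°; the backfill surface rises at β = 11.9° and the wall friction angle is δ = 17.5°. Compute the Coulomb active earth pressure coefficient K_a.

K_a = sin²(α+φ) / [sin²α · sin(α−δ) · (1 + √{sin(φ+δ)sin(φ−β) / (sin(α−δ)sin(α+β))})²].
With α = 79.7°, φ = 28.6°, δ = 17.5°, β = 11.9°: K_a = 0.4781.

0.478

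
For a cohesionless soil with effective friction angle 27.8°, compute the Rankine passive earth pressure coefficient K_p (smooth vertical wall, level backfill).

2.75

K_p = (1 + sin φ)/(1 − sin φ) = tan²(45° + 27.8°/2) = 2.748.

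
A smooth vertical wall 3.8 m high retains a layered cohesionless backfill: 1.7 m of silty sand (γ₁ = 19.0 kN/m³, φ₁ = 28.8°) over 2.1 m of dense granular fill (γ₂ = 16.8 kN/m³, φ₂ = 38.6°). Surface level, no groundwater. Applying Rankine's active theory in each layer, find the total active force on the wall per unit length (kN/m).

K_a1 = tan²(45°−28.8°/2) = 0.3498; K_a2 = tan²(45°−38.6°/2) = 0.2316.
Layer 1: σ at base = K_a1 γ₁ h₁ = 11.30 kPa; P₁ = ½×11.30×1.7 = 9.602.
Layer 2: σ_v at top = γ₁h₁ = 32.30; σ_h top = K_a2×32.30 = 7.481; σ_h base = K_a2×(32.30+16.8×2.1) = 15.65.
P₂ = ½(7.481+15.65)×2.1 = 24.29. Total P_a = 9.602+24.29 = 33.89 kN/m.

33.9 kN/m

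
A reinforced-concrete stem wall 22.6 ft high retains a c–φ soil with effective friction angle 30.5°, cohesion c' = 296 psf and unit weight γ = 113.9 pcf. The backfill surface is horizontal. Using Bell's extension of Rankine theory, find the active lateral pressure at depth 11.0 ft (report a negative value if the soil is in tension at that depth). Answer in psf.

70.9 psf

K_a = (1 − sin φ)/(1 + sin φ) = 0.3267.
σ_a = K_a γ z − 2c√K_a = 0.3267×113.9×11.0 − 2×296×0.5715 = 70.92 psf.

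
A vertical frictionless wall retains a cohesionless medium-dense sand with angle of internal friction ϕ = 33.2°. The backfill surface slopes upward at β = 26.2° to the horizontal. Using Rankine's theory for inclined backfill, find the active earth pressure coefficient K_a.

K_a = cos β · (cos β − √(cos²β − cos²φ)) / (cos β + √(cos²β − cos²φ)).
cos β = 0.8973, cos φ = 0.8368, √(cos²β − cos²φ) = 0.3239.
K_a = 0.8973 × (0.8973 − 0.3239)/(0.8973 + 0.3239) = 0.4213.

0.421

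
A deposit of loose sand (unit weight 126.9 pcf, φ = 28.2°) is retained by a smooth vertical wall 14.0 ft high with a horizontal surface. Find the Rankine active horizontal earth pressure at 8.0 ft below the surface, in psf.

K_a = (1 − sin φ)/(1 + sin φ) = 0.3582.
σ_h = K_a γ z = 0.3582 × 126.9 × 8.0 = 363.6 psf.

364 psf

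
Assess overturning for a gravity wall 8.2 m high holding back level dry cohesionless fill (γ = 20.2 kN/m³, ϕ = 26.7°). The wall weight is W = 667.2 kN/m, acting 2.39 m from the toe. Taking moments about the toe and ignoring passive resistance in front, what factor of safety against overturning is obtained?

2.26

K_a = tan²(45° − 26.7°/2) = 0.3800.
P_a = ½K_aγH² = 0.5×0.3800×20.2×8.2² = 258.0 kN/m, acting at H/3 = 2.733 m above the base.
Overturning moment M_o = P_a × H/3 = 258.0 × 2.733 = 705.3.
Resisting moment M_r = W × 2.39 = 667.2 × 2.39 = 1595.
FS_overturning = M_r/M_o = 1595/705.3 = 2.261.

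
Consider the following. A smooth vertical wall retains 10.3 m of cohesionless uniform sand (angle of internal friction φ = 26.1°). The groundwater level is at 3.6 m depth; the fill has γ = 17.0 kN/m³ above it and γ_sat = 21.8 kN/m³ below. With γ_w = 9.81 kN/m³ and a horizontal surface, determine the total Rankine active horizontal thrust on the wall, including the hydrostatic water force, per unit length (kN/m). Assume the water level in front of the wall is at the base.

527 kN/m

K_a = tan²(45° − φ/2) = 0.3889.
γ' = 21.8 − 9.81 = 11.99 kN/m³. Depth below WT = 6.7 m.
σ'_h at WT = K_a γ d_w = 23.80 kPa; at base = 23.80 + K_a γ' × 6.7 = 55.05 kPa.
P₁ (0–3.6 m) = ½×23.80×3.6 = 42.85. P₂ (3.6–10.3 m) = ½(23.80+55.05)×6.7 = 264.2.
P_w = ½ γ_w h₂² = 0.5×9.81×6.7² = 220.2. Total = 42.85+264.2+220.2 = 527.2 kN/m.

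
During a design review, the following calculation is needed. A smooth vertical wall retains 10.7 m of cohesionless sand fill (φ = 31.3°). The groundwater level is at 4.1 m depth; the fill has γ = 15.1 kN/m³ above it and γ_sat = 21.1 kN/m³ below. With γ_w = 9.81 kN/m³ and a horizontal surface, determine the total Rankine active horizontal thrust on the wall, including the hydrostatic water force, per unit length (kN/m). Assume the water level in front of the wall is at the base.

K_a = tan²(45° − φ/2) = 0.3162.
γ' = 21.1 − 9.81 = 11.29 kN/m³. Depth below WT = 6.6 m.
σ'_h at WT = K_a γ d_w = 19.58 kPa; at base = 19.58 + K_a γ' × 6.6 = 43.14 kPa.
P₁ (0–4.1 m) = ½×19.58×4.1 = 40.13. P₂ (4.1–10.7 m) = ½(19.58+43.14)×6.6 = 207.0.
P_w = ½ γ_w h₂² = 0.5×9.81×6.6² = 213.7. Total = 40.13+207.0+213.7 = 460.8 kN/m.

461 kN/m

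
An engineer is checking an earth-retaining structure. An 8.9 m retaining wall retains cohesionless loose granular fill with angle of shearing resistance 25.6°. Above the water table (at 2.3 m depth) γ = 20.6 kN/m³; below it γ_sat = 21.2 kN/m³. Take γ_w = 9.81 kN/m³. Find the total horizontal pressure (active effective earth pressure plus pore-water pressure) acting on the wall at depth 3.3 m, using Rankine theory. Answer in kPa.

K_a = (1 − sin φ)/(1 + sin φ) = 0.3966.
γ' = 21.2 − 9.81 = 11.39 kN/m³.
Effective vertical stress at 3.3 m: σ'_v = 20.6×2.3 + 11.39×1.00 = 58.77 kPa.
σ'_h = K_a σ'_v = 0.3966 × 58.77 = 23.31 kPa; u = γ_w × 1.00 = 9.810 kPa.
Total σ_h = 23.31 + 9.810 = 33.12 kPa.

33.1 kPa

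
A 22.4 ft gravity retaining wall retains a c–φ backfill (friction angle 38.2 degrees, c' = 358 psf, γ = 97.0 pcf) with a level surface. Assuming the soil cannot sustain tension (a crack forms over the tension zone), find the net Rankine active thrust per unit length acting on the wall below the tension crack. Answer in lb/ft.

593 lb/ft

K_a = 0.2358; √K_a = 0.4856.
Tension-crack depth z_c = 2c/(γ√K_a) = 2×358/(97.0×0.4856) = 15.20 ft.
σ_a at base = K_a γ H − 2c√K_a = 0.2358×97.0×22.4 − 2×358×0.4856 = 164.6 psf.
P_a = ½ × 164.6 × (H − z_c) = 0.5×164.6×7.199 = 592.6 lb/ft.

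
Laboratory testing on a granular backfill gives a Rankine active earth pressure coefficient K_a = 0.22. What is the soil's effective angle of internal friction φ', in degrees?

39.7°

K_a = tan²(45° − φ/2) ⇒ 45° − φ/2 = arctan(√0.22) = 25.13°.
φ = 2(45° − 25.13°) = 39.74°.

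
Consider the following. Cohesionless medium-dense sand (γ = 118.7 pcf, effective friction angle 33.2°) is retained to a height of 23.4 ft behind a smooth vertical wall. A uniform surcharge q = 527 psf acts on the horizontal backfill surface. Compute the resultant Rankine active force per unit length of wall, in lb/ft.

13100 lb/ft

K_a = tan²(45° − φ/2) = 0.2924.
Soil triangle: ½ K_a γ H² = 0.5×0.2924×118.7×23.4² = 9501 lb/ft.
Surcharge rectangle: K_a q H = 0.2924×527×23.4 = 3605 lb/ft.
Total = 9501 + 3605 = 13110 lb/ft.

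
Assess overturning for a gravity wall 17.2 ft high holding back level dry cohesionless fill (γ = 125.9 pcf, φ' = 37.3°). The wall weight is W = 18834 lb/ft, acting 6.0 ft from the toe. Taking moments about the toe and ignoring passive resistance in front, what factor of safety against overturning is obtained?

K_a = tan²(45° − 37.3°/2) = 0.2453.
P_a = ½K_aγH² = 0.5×0.2453×125.9×17.2² = 4569 lb/ft, acting at H/3 = 5.733 ft above the base.
Overturning moment M_o = P_a × H/3 = 4569 × 5.733 = 26200.
Resisting moment M_r = W × 6.0 = 18834 × 6.0 = 113000.
FS_overturning = M_r/M_o = 113000/26200 = 4.314.

4.31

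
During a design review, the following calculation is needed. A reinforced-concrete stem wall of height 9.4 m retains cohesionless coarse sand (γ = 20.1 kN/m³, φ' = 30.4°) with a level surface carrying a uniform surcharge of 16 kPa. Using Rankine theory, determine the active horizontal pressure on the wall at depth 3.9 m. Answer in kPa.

31.0 kPa

K_a = (1 − sin φ)/(1 + sin φ) = 0.3280.
σ_v = γz + q = 20.1 × 3.9 + 16 = 94.39 kPa.
σ_h = K_a σ_v = 0.3280 × 94.39 = 30.96 kPa.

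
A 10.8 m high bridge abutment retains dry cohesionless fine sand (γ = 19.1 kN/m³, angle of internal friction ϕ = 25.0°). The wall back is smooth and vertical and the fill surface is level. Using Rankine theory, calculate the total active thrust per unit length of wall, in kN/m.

452 kN/m

K_a = tan²(45° − φ/2) = 0.4059.
P_a = ½ K_a γ H² = 0.5 × 0.4059 × 19.1 × 10.8² = 452.1 kN/m.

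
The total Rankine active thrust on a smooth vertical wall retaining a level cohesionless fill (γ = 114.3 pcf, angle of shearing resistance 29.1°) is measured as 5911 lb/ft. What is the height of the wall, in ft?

17.3 ft

K_a = 0.3456. P_a = ½ K_a γ H² ⇒ H = √(2P_a/(K_a γ)).
H = √(2×5911/(0.3456×114.3)) = 17.30 ft.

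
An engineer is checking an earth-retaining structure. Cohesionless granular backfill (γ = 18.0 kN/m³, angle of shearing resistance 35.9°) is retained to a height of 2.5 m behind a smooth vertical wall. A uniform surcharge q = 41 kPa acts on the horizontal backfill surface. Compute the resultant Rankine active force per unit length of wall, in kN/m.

41.4 kN/m

K_a = tan²(45° − φ/2) = 0.2607.
Soil triangle: ½ K_a γ H² = 0.5×0.2607×18.0×2.5² = 14.67 kN/m.
Surcharge rectangle: K_a q H = 0.2607×41×2.5 = 26.73 kN/m.
Total = 14.67 + 26.73 = 41.39 kN/m.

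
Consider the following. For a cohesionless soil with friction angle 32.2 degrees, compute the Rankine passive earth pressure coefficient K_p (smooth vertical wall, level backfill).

3.28

K_p = (1 + sin φ)/(1 − sin φ) = tan²(45° + 32.2°/2) = 3.282.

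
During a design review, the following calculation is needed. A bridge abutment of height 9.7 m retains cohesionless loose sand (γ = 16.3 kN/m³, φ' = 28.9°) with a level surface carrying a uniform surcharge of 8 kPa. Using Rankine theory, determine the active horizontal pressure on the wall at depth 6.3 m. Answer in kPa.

K_a = (1 − sin φ)/(1 + sin φ) = 0.3484.
σ_v = γz + q = 16.3 × 6.3 + 8 = 110.7 kPa.
σ_h = K_a σ_v = 0.3484 × 110.7 = 38.56 kPa.

38.6 kPa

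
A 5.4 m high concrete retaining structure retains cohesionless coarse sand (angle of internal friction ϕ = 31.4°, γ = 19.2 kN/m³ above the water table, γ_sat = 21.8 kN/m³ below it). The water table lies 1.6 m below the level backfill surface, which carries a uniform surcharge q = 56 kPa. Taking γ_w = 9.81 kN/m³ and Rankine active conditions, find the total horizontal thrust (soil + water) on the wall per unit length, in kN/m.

K_a = tan²(45° − φ/2) = 0.3149.
γ' = 21.8 − 9.81 = 11.99 kN/m³. h₂ = H − d_w = 3.8 m.
σ'_h: at surface K_a·q = 17.64; at WT K_a(q+γd_w) = 27.31; at base K_a(q+γd_w+γ'h₂) = 41.66 kPa.
P₁ = ½(17.64+27.31)×1.6 = 35.96; P₂ = ½(27.31+41.66)×3.8 = 131.0; P_w = ½γ_w h₂² = 70.83.
Total = 35.96+131.0+70.83 = 237.8 kN/m.

238 kN/m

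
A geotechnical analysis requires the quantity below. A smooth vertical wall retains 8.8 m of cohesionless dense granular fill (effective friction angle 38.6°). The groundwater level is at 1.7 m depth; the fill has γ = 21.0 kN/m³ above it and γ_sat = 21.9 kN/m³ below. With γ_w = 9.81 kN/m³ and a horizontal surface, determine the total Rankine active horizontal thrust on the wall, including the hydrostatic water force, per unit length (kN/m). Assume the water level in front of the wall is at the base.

K_a = tan²(45° − φ/2) = 0.2316.
γ' = 21.9 − 9.81 = 12.09 kN/m³. Depth below WT = 7.1 m.
σ'_h at WT = K_a γ d_w = 8.269 kPa; at base = 8.269 + K_a γ' × 7.1 = 28.15 kPa.
P₁ (0–1.7 m) = ½×8.269×1.7 = 7.028. P₂ (1.7–8.8 m) = ½(8.269+28.15)×7.1 = 129.3.
P_w = ½ γ_w h₂² = 0.5×9.81×7.1² = 247.3. Total = 7.028+129.3+247.3 = 383.6 kN/m.

384 kN/m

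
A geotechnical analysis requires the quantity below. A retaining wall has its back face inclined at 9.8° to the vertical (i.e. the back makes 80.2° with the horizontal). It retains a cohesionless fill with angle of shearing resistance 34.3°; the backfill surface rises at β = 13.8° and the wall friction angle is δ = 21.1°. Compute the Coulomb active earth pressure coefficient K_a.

0.398

K_a = sin²(α+φ) / [sin²α · sin(α−δ) · (1 + √{sin(φ+δ)sin(φ−β) / (sin(α−δ)sin(α+β))})²].
With α = 80.2°, φ = 34.3°, δ = 21.1°, β = 13.8°: K_a = 0.3979.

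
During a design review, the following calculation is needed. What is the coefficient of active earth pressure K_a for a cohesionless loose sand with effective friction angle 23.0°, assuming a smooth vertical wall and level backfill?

K_a = tan²(45° − φ/2) = tan²(33.50°) = 0.4381.

0.438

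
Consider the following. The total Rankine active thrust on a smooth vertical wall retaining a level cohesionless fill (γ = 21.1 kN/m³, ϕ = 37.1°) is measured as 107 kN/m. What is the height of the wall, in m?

K_a = 0.2475. P_a = ½ K_a γ H² ⇒ H = √(2P_a/(K_a γ)).
H = √(2×107/(0.2475×21.1)) = 6.401 m.

6.40 m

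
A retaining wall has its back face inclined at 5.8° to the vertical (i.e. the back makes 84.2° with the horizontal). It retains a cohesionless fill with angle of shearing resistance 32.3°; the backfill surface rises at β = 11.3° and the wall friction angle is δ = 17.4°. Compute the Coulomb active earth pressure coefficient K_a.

0.368

K_a = sin²(α+φ) / [sin²α · sin(α−δ) · (1 + √{sin(φ+δ)sin(φ−β) / (sin(α−δ)sin(α+β))})²].
With α = 84.2°, φ = 32.3°, δ = 17.4°, β = 11.3°: K_a = 0.3681.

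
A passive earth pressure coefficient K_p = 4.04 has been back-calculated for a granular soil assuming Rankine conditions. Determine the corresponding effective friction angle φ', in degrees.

K_p = (1+sin φ)/(1−sin φ) ⇒ sin φ = (K_p − 1)/(K_p + 1) = 0.6032.
φ = arcsin(0.6032) = 37.10°.

37.1°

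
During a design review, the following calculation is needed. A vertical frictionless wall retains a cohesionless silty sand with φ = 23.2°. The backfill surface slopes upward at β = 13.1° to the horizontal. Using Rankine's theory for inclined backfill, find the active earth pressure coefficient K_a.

0.490

K_a = cos β · (cos β − √(cos²β − cos²φ)) / (cos β + √(cos²β − cos²φ)).
cos β = 0.9740, cos φ = 0.9191, √(cos²β − cos²φ) = 0.3222.
K_a = 0.9740 × (0.9740 − 0.3222)/(0.9740 + 0.3222) = 0.4897.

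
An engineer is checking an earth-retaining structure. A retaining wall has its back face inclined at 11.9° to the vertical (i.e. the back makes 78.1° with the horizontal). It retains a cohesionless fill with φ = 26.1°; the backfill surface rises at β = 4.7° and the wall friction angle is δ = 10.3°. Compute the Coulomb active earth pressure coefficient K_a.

K_a = sin²(α+φ) / [sin²α · sin(α−δ) · (1 + √{sin(φ+δ)sin(φ−β) / (sin(α−δ)sin(α+β))})²].
With α = 78.1°, φ = 26.1°, δ = 10.3°, β = 4.7°: K_a = 0.4804.

0.480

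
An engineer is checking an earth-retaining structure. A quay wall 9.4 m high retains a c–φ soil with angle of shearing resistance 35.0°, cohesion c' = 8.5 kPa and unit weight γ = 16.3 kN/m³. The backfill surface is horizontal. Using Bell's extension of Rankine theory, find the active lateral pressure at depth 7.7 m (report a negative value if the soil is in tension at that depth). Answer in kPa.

25.2 kPa

K_a = (1 − sin φ)/(1 + sin φ) = 0.2710.
σ_a = K_a γ z − 2c√K_a = 0.2710×16.3×7.7 − 2×8.5×0.5206 = 25.16 kPa.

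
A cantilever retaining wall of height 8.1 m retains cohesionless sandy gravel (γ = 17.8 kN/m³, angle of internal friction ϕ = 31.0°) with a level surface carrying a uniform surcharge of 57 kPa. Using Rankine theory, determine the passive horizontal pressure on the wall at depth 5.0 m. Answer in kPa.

456 kPa

K_p = (1 + sin φ)/(1 − sin φ) = 3.124.
σ_v = γz + q = 17.8 × 5.0 + 57 = 146.0 kPa.
σ_h = K_p σ_v = 3.124 × 146.0 = 456.1 kPa.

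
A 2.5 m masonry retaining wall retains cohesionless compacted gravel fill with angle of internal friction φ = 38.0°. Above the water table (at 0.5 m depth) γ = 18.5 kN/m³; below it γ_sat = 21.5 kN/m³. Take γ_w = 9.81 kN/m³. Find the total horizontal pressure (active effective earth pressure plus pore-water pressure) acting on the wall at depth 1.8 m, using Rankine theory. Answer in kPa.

K_a = (1 − sin φ)/(1 + sin φ) = 0.2379.
γ' = 21.5 − 9.81 = 11.69 kN/m³.
Effective vertical stress at 1.8 m: σ'_v = 18.5×0.5 + 11.69×1.30 = 24.45 kPa.
σ'_h = K_a σ'_v = 0.2379 × 24.45 = 5.816 kPa; u = γ_w × 1.30 = 12.75 kPa.
Total σ_h = 5.816 + 12.75 = 18.57 kPa.

18.6 kPa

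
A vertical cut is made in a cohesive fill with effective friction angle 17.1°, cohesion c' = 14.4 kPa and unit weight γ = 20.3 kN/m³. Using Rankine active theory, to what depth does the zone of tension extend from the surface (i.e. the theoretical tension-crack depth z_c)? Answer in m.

K_a = tan²(45° − 17.1°/2) = 0.5455; √K_a = 0.7386.
The active pressure is zero where K_a γ z = 2c√K_a, so z_c = 2c/(γ√K_a) = 2×14.4/(20.3×0.7386) = 1.921 m.

1.92 m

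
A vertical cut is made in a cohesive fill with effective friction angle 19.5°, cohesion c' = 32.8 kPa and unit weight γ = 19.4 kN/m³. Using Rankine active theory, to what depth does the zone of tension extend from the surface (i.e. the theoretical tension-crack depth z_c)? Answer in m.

4.78 m

K_a = tan²(45° − 19.5°/2) = 0.4995; √K_a = 0.7067.
The active pressure is zero where K_a γ z = 2c√K_a, so z_c = 2c/(γ√K_a) = 2×32.8/(19.4×0.7067) = 4.785 m.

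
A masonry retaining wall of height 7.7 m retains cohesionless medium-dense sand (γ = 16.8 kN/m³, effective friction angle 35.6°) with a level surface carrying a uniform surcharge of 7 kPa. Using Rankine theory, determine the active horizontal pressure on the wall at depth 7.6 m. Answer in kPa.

35.6 kPa

K_a = (1 − sin φ)/(1 + sin φ) = 0.2641.
σ_v = γz + q = 16.8 × 7.6 + 7 = 134.7 kPa.
σ_h = K_a σ_v = 0.2641 × 134.7 = 35.57 kPa.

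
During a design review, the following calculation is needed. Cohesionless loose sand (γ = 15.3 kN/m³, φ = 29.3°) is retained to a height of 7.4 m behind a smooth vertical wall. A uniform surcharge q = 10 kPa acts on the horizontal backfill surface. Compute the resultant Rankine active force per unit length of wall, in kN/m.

K_a = tan²(45° − φ/2) = 0.3428.
Soil triangle: ½ K_a γ H² = 0.5×0.3428×15.3×7.4² = 143.6 kN/m.
Surcharge rectangle: K_a q H = 0.3428×10×7.4 = 25.37 kN/m.
Total = 143.6 + 25.37 = 169.0 kN/m.

169 kN/m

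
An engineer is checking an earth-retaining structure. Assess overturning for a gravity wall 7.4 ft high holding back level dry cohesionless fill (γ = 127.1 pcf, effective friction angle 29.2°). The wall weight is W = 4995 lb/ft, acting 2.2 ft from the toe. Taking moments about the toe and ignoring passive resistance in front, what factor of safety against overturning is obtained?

3.72

K_a = tan²(45° − 29.2°/2) = 0.3442.
P_a = ½K_aγH² = 0.5×0.3442×127.1×7.4² = 1198 lb/ft, acting at H/3 = 2.467 ft above the base.
Overturning moment M_o = P_a × H/3 = 1198 × 2.467 = 2955.
Resisting moment M_r = W × 2.2 = 4995 × 2.2 = 10990.
FS_overturning = M_r/M_o = 10990/2955 = 3.719.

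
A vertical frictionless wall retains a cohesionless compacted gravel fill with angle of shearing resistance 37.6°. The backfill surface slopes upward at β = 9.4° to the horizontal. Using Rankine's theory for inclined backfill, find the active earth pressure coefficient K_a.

K_a = cos β · (cos β − √(cos²β − cos²φ)) / (cos β + √(cos²β − cos²φ)).
cos β = 0.9866, cos φ = 0.7923, √(cos²β − cos²φ) = 0.5879.
K_a = 0.9866 × (0.9866 − 0.5879)/(0.9866 + 0.5879) = 0.2498.

0.250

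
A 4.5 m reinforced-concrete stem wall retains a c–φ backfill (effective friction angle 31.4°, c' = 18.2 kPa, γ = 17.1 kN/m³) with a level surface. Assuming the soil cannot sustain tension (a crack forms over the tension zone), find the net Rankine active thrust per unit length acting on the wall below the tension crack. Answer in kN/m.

1.35 kN/m

K_a = 0.3149; √K_a = 0.5612.
Tension-crack depth z_c = 2c/(γ√K_a) = 2×18.2/(17.1×0.5612) = 3.793 m.
σ_a at base = K_a γ H − 2c√K_a = 0.3149×17.1×4.5 − 2×18.2×0.5612 = 3.806 kPa.
P_a = ½ × 3.806 × (H − z_c) = 0.5×3.806×0.7068 = 1.345 kN/m.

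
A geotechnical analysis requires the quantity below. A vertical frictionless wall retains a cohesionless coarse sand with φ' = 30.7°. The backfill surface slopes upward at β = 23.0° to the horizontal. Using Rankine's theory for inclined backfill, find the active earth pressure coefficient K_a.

K_a = cos β · (cos β − √(cos²β − cos²φ)) / (cos β + √(cos²β − cos²φ)).
cos β = 0.9205, cos φ = 0.8599, √(cos²β − cos²φ) = 0.3286.
K_a = 0.9205 × (0.9205 − 0.3286)/(0.9205 + 0.3286) = 0.4362.

0.436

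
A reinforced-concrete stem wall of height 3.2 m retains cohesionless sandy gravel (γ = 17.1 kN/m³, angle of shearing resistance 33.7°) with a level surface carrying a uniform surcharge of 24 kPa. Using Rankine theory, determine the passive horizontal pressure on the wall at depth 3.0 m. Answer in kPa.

K_p = (1 + sin φ)/(1 − sin φ) = 3.493.
σ_v = γz + q = 17.1 × 3.0 + 24 = 75.30 kPa.
σ_h = K_p σ_v = 3.493 × 75.30 = 263.0 kPa.

263 kPa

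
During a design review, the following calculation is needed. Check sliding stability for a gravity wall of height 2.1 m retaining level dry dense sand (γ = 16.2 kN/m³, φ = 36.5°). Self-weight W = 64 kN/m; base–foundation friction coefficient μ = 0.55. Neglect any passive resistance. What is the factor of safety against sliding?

K_a = tan²(45° − 36.5°/2) = 0.2541.
P_a = ½K_aγH² = 0.5×0.2541×16.2×2.1² = 9.075 kN/m, acting at H/3 = 0.7000 m above the base.
FS_sliding = μW / P_a = 0.55×64 / 9.075 = 3.879.

3.88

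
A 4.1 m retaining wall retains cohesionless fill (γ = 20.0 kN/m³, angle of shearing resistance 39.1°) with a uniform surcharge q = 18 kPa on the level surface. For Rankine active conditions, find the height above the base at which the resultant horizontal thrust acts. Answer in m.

K_a = 0.2265.
Triangular part P₁ = ½K_aγH² = 38.07 at H/3 = 1.367 m; rectangular part P₂ = K_a q H = 16.71 at H/2 = 2.050 m.
ȳ = (P₁·1.367 + P₂·2.050)/(P₁+P₂) = 1.575 m.

1.58 m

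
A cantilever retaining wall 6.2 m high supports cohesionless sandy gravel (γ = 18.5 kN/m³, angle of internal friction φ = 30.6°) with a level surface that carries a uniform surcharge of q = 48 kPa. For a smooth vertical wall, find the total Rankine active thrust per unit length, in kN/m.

213 kN/m

K_a = tan²(45° − φ/2) = 0.3253.
Soil triangle: ½ K_a γ H² = 0.5×0.3253×18.5×6.2² = 115.7 kN/m.
Surcharge rectangle: K_a q H = 0.3253×48×6.2 = 96.82 kN/m.
Total = 115.7 + 96.82 = 212.5 kN/m.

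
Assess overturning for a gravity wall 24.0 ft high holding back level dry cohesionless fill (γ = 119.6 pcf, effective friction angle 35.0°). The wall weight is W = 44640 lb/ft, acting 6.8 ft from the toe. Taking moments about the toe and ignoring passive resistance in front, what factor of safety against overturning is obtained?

4.07

K_a = tan²(45° − 35.0°/2) = 0.2710.
P_a = ½K_aγH² = 0.5×0.2710×119.6×24.0² = 9334 lb/ft, acting at H/3 = 8.000 ft above the base.
Overturning moment M_o = P_a × H/3 = 9334 × 8.000 = 74670.
Resisting moment M_r = W × 6.8 = 44640 × 6.8 = 303600.
FS_overturning = M_r/M_o = 303600/74670 = 4.065.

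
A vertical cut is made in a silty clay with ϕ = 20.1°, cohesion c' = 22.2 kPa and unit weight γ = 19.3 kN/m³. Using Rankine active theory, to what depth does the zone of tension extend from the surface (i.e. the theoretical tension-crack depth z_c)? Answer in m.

3.29 m

K_a = tan²(45° − 20.1°/2) = 0.4885; √K_a = 0.6989.
The active pressure is zero where K_a γ z = 2c√K_a, so z_c = 2c/(γ√K_a) = 2×22.2/(19.3×0.6989) = 3.292 m.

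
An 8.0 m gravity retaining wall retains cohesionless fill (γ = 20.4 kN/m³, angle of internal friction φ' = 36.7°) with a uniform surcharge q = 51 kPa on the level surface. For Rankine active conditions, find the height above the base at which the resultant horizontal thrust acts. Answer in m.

3.18 m

K_a = 0.2519.
Triangular part P₁ = ½K_aγH² = 164.4 at H/3 = 2.667 m; rectangular part P₂ = K_a q H = 102.8 at H/2 = 4.000 m.
ȳ = (P₁·2.667 + P₂·4.000)/(P₁+P₂) = 3.179 m.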